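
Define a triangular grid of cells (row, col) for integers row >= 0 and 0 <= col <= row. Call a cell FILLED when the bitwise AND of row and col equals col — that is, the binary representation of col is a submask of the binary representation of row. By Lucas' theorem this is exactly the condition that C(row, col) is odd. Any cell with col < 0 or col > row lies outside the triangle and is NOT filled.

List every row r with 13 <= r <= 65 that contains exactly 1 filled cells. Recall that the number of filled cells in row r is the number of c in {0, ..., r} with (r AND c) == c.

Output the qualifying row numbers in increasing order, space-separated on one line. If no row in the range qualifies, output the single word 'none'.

Row r has 2^popcount(r) filled cells, so we need popcount(r) = log2(1) = 0.
Scan r = 13..65 and keep those with exactly 0 one-bits:
r=13=1101 popcount=3 -> skip
r=14=1110 popcount=3 -> skip
r=15=1111 popcount=4 -> skip
r=16=10000 popcount=1 -> skip
r=17=10001 popcount=2 -> skip
r=18=10010 popcount=2 -> skip
r=19=10011 popcount=3 -> skip
r=20=10100 popcount=2 -> skip
r=21=10101 popcount=3 -> skip
r=22=10110 popcount=3 -> skip
r=23=10111 popcount=4 -> skip
r=24=11000 popcount=2 -> skip
r=25=11001 popcount=3 -> skip
r=26=11010 popcount=3 -> skip
r=27=11011 popcount=4 -> skip
r=28=11100 popcount=3 -> skip
r=29=11101 popcount=4 -> skip
r=30=11110 popcount=4 -> skip
r=31=11111 popcount=5 -> skip
r=32=100000 popcount=1 -> skip
r=33=100001 popcount=2 -> skip
r=34=100010 popcount=2 -> skip
r=35=100011 popcount=3 -> skip
r=36=100100 popcount=2 -> skip
r=37=100101 popcount=3 -> skip
r=38=100110 popcount=3 -> skip
r=39=100111 popcount=4 -> skip
r=40=101000 popcount=2 -> skip
r=41=101001 popcount=3 -> skip
r=42=101010 popcount=3 -> skip
r=43=101011 popcount=4 -> skip
r=44=101100 popcount=3 -> skip
r=45=101101 popcount=4 -> skip
r=46=101110 popcount=4 -> skip
r=47=101111 popcount=5 -> skip
r=48=110000 popcount=2 -> skip
r=49=110001 popcount=3 -> skip
r=50=110010 popcount=3 -> skip
r=51=110011 popcount=4 -> skip
r=52=110100 popcount=3 -> skip
r=53=110101 popcount=4 -> skip
r=54=110110 popcount=4 -> skip
r=55=110111 popcount=5 -> skip
r=56=111000 popcount=3 -> skip
r=57=111001 popcount=4 -> skip
r=58=111010 popcount=4 -> skip
r=59=111011 popcount=5 -> skip
r=60=111100 popcount=4 -> skip
r=61=111101 popcount=5 -> skip
r=62=111110 popcount=5 -> skip
r=63=111111 popcount=6 -> skip
r=64=1000000 popcount=1 -> skip
r=65=1000001 popcount=2 -> skip
Kept rows: none

Answer: none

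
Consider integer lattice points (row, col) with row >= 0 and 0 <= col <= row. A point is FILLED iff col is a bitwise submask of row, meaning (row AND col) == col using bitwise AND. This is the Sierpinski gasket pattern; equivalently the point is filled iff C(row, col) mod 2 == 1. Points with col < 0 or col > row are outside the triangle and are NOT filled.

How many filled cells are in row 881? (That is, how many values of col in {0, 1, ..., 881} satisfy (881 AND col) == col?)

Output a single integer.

881 in binary = 1101110001
popcount(881) = number of 1-bits in 1101110001 = 6
A col c satisfies (881 AND c) == c iff every set bit of c is also set in 881; each of the 6 set bits of 881 can independently be on or off in c.
count = 2^6 = 64

Answer: 64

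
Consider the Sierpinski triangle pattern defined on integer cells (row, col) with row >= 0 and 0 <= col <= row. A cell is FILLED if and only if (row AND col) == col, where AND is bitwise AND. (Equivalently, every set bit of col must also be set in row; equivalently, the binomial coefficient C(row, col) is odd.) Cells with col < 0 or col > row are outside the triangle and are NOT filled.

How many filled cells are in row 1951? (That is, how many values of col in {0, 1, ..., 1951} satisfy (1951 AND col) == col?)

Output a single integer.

Answer: 512

Derivation:
1951 in binary = 11110011111
popcount(1951) = number of 1-bits in 11110011111 = 9
A col c satisfies (1951 AND c) == c iff every set bit of c is also set in 1951; each of the 9 set bits of 1951 can independently be on or off in c.
count = 2^9 = 512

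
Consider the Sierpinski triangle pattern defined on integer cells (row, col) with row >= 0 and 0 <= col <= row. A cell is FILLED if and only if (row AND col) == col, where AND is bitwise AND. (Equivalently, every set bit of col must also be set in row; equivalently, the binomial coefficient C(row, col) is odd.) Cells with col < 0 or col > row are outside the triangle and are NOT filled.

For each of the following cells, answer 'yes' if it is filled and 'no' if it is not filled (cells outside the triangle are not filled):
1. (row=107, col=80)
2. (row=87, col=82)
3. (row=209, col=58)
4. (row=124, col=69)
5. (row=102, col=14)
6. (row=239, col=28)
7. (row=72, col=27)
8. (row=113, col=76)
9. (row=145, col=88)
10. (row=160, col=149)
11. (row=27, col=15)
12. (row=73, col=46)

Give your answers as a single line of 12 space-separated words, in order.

Answer: no yes no no no no no no no no no no

Derivation:
(107,80): row=0b1101011, col=0b1010000, row AND col = 0b1000000 = 64; 64 != 80 -> empty
(87,82): row=0b1010111, col=0b1010010, row AND col = 0b1010010 = 82; 82 == 82 -> filled
(209,58): row=0b11010001, col=0b111010, row AND col = 0b10000 = 16; 16 != 58 -> empty
(124,69): row=0b1111100, col=0b1000101, row AND col = 0b1000100 = 68; 68 != 69 -> empty
(102,14): row=0b1100110, col=0b1110, row AND col = 0b110 = 6; 6 != 14 -> empty
(239,28): row=0b11101111, col=0b11100, row AND col = 0b1100 = 12; 12 != 28 -> empty
(72,27): row=0b1001000, col=0b11011, row AND col = 0b1000 = 8; 8 != 27 -> empty
(113,76): row=0b1110001, col=0b1001100, row AND col = 0b1000000 = 64; 64 != 76 -> empty
(145,88): row=0b10010001, col=0b1011000, row AND col = 0b10000 = 16; 16 != 88 -> empty
(160,149): row=0b10100000, col=0b10010101, row AND col = 0b10000000 = 128; 128 != 149 -> empty
(27,15): row=0b11011, col=0b1111, row AND col = 0b1011 = 11; 11 != 15 -> empty
(73,46): row=0b1001001, col=0b101110, row AND col = 0b1000 = 8; 8 != 46 -> empty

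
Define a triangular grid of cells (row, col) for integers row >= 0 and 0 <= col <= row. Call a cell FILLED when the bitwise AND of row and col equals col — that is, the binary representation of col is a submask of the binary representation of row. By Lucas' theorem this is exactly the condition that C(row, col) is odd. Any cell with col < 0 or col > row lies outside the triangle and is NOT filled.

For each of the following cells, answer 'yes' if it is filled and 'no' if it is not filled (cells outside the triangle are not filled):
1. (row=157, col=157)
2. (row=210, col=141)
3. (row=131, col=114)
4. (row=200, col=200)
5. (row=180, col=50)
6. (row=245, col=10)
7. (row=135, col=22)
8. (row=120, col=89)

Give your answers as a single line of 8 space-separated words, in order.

Answer: yes no no yes no no no no

Derivation:
(157,157): row=0b10011101, col=0b10011101, row AND col = 0b10011101 = 157; 157 == 157 -> filled
(210,141): row=0b11010010, col=0b10001101, row AND col = 0b10000000 = 128; 128 != 141 -> empty
(131,114): row=0b10000011, col=0b1110010, row AND col = 0b10 = 2; 2 != 114 -> empty
(200,200): row=0b11001000, col=0b11001000, row AND col = 0b11001000 = 200; 200 == 200 -> filled
(180,50): row=0b10110100, col=0b110010, row AND col = 0b110000 = 48; 48 != 50 -> empty
(245,10): row=0b11110101, col=0b1010, row AND col = 0b0 = 0; 0 != 10 -> empty
(135,22): row=0b10000111, col=0b10110, row AND col = 0b110 = 6; 6 != 22 -> empty
(120,89): row=0b1111000, col=0b1011001, row AND col = 0b1011000 = 88; 88 != 89 -> empty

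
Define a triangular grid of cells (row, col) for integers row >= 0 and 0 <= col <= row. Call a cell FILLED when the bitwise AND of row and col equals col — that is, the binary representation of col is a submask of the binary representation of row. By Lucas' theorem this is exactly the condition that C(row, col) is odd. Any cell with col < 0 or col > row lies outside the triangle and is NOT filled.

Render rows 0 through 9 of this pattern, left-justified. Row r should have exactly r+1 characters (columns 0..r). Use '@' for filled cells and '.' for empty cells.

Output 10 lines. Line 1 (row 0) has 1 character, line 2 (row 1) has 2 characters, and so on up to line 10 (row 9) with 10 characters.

Answer: @
@@
@.@
@@@@
@...@
@@..@@
@.@.@.@
@@@@@@@@
@.......@
@@......@@

Derivation:
r0=0: @
r1=1: @@
r2=10: @.@
r3=11: @@@@
r4=100: @...@
r5=101: @@..@@
r6=110: @.@.@.@
r7=111: @@@@@@@@
r8=1000: @.......@
r9=1001: @@......@@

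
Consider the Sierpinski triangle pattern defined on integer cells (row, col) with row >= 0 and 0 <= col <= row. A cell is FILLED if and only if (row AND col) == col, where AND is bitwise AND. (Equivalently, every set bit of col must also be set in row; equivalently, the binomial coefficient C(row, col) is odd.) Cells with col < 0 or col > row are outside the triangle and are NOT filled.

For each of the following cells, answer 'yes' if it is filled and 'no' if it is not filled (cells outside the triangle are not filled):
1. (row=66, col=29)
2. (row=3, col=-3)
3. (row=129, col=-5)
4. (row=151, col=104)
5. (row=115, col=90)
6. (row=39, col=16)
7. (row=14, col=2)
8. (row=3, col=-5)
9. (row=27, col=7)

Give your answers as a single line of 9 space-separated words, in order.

(66,29): row=0b1000010, col=0b11101, row AND col = 0b0 = 0; 0 != 29 -> empty
(3,-3): col outside [0, 3] -> not filled
(129,-5): col outside [0, 129] -> not filled
(151,104): row=0b10010111, col=0b1101000, row AND col = 0b0 = 0; 0 != 104 -> empty
(115,90): row=0b1110011, col=0b1011010, row AND col = 0b1010010 = 82; 82 != 90 -> empty
(39,16): row=0b100111, col=0b10000, row AND col = 0b0 = 0; 0 != 16 -> empty
(14,2): row=0b1110, col=0b10, row AND col = 0b10 = 2; 2 == 2 -> filled
(3,-5): col outside [0, 3] -> not filled
(27,7): row=0b11011, col=0b111, row AND col = 0b11 = 3; 3 != 7 -> empty

Answer: no no no no no no yes no no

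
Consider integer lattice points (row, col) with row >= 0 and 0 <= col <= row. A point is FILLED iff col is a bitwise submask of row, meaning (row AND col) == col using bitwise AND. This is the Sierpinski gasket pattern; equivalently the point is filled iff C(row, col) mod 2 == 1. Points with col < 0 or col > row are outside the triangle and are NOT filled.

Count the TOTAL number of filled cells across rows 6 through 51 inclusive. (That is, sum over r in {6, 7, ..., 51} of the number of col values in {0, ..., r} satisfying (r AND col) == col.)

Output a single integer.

r6=110 pc2: +4 =4
r7=111 pc3: +8 =12
r8=1000 pc1: +2 =14
r9=1001 pc2: +4 =18
r10=1010 pc2: +4 =22
r11=1011 pc3: +8 =30
r12=1100 pc2: +4 =34
r13=1101 pc3: +8 =42
r14=1110 pc3: +8 =50
r15=1111 pc4: +16 =66
r16=10000 pc1: +2 =68
r17=10001 pc2: +4 =72
r18=10010 pc2: +4 =76
r19=10011 pc3: +8 =84
r20=10100 pc2: +4 =88
r21=10101 pc3: +8 =96
r22=10110 pc3: +8 =104
r23=10111 pc4: +16 =120
r24=11000 pc2: +4 =124
r25=11001 pc3: +8 =132
r26=11010 pc3: +8 =140
r27=11011 pc4: +16 =156
r28=11100 pc3: +8 =164
r29=11101 pc4: +16 =180
r30=11110 pc4: +16 =196
r31=11111 pc5: +32 =228
r32=100000 pc1: +2 =230
r33=100001 pc2: +4 =234
r34=100010 pc2: +4 =238
r35=100011 pc3: +8 =246
r36=100100 pc2: +4 =250
r37=100101 pc3: +8 =258
r38=100110 pc3: +8 =266
r39=100111 pc4: +16 =282
r40=101000 pc2: +4 =286
r41=101001 pc3: +8 =294
r42=101010 pc3: +8 =302
r43=101011 pc4: +16 =318
r44=101100 pc3: +8 =326
r45=101101 pc4: +16 =342
r46=101110 pc4: +16 =358
r47=101111 pc5: +32 =390
r48=110000 pc2: +4 =394
r49=110001 pc3: +8 =402
r50=110010 pc3: +8 =410
r51=110011 pc4: +16 =426

Answer: 426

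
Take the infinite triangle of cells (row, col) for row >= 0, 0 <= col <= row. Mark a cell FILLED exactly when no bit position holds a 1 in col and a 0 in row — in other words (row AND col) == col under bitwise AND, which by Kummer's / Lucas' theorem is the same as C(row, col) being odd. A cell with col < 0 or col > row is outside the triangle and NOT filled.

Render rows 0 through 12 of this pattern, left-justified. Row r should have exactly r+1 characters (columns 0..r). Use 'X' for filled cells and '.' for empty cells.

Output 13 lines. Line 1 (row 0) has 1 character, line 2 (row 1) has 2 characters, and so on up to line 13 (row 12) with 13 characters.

r0=0: X
r1=1: XX
r2=10: X.X
r3=11: XXXX
r4=100: X...X
r5=101: XX..XX
r6=110: X.X.X.X
r7=111: XXXXXXXX
r8=1000: X.......X
r9=1001: XX......XX
r10=1010: X.X.....X.X
r11=1011: XXXX....XXXX
r12=1100: X...X...X...X

Answer: X
XX
X.X
XXXX
X...X
XX..XX
X.X.X.X
XXXXXXXX
X.......X
XX......XX
X.X.....X.X
XXXX....XXXX
X...X...X...X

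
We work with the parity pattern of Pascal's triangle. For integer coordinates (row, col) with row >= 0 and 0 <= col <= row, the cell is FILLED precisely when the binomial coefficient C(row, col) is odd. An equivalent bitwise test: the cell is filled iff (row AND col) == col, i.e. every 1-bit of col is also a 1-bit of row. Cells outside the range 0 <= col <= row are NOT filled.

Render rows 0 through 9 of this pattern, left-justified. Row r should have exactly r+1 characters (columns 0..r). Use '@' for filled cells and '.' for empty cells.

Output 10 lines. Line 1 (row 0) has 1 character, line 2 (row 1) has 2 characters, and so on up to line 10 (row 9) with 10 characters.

Answer: @
@@
@.@
@@@@
@...@
@@..@@
@.@.@.@
@@@@@@@@
@.......@
@@......@@

Derivation:
r0=0: @
r1=1: @@
r2=10: @.@
r3=11: @@@@
r4=100: @...@
r5=101: @@..@@
r6=110: @.@.@.@
r7=111: @@@@@@@@
r8=1000: @.......@
r9=1001: @@......@@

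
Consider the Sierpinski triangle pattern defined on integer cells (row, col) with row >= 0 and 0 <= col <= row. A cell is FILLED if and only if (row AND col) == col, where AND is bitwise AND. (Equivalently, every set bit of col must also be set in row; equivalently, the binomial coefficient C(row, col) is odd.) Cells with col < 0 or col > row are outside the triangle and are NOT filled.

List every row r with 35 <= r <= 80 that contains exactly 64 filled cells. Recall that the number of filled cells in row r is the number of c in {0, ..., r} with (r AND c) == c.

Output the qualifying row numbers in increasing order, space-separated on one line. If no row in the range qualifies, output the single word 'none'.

Row r has 2^popcount(r) filled cells, so we need popcount(r) = log2(64) = 6.
Scan r = 35..80 and keep those with exactly 6 one-bits:
r=35=100011 popcount=3 -> skip
r=36=100100 popcount=2 -> skip
r=37=100101 popcount=3 -> skip
r=38=100110 popcount=3 -> skip
r=39=100111 popcount=4 -> skip
r=40=101000 popcount=2 -> skip
r=41=101001 popcount=3 -> skip
r=42=101010 popcount=3 -> skip
r=43=101011 popcount=4 -> skip
r=44=101100 popcount=3 -> skip
r=45=101101 popcount=4 -> skip
r=46=101110 popcount=4 -> skip
r=47=101111 popcount=5 -> skip
r=48=110000 popcount=2 -> skip
r=49=110001 popcount=3 -> skip
r=50=110010 popcount=3 -> skip
r=51=110011 popcount=4 -> skip
r=52=110100 popcount=3 -> skip
r=53=110101 popcount=4 -> skip
r=54=110110 popcount=4 -> skip
r=55=110111 popcount=5 -> skip
r=56=111000 popcount=3 -> skip
r=57=111001 popcount=4 -> skip
r=58=111010 popcount=4 -> skip
r=59=111011 popcount=5 -> skip
r=60=111100 popcount=4 -> skip
r=61=111101 popcount=5 -> skip
r=62=111110 popcount=5 -> skip
r=63=111111 popcount=6 -> KEEP
r=64=1000000 popcount=1 -> skip
r=65=1000001 popcount=2 -> skip
r=66=1000010 popcount=2 -> skip
r=67=1000011 popcount=3 -> skip
r=68=1000100 popcount=2 -> skip
r=69=1000101 popcount=3 -> skip
r=70=1000110 popcount=3 -> skip
r=71=1000111 popcount=4 -> skip
r=72=1001000 popcount=2 -> skip
r=73=1001001 popcount=3 -> skip
r=74=1001010 popcount=3 -> skip
r=75=1001011 popcount=4 -> skip
r=76=1001100 popcount=3 -> skip
r=77=1001101 popcount=4 -> skip
r=78=1001110 popcount=4 -> skip
r=79=1001111 popcount=5 -> skip
r=80=1010000 popcount=2 -> skip
Kept rows: 63

Answer: 63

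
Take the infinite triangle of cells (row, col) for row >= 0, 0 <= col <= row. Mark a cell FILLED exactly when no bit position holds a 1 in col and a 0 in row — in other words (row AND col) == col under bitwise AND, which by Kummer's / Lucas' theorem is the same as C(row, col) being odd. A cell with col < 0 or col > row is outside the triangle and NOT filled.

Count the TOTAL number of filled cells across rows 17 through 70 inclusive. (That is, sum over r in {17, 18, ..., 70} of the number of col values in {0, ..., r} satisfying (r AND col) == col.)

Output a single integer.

r17=10001 pc2: +4 =4
r18=10010 pc2: +4 =8
r19=10011 pc3: +8 =16
r20=10100 pc2: +4 =20
r21=10101 pc3: +8 =28
r22=10110 pc3: +8 =36
r23=10111 pc4: +16 =52
r24=11000 pc2: +4 =56
r25=11001 pc3: +8 =64
r26=11010 pc3: +8 =72
r27=11011 pc4: +16 =88
r28=11100 pc3: +8 =96
r29=11101 pc4: +16 =112
r30=11110 pc4: +16 =128
r31=11111 pc5: +32 =160
r32=100000 pc1: +2 =162
r33=100001 pc2: +4 =166
r34=100010 pc2: +4 =170
r35=100011 pc3: +8 =178
r36=100100 pc2: +4 =182
r37=100101 pc3: +8 =190
r38=100110 pc3: +8 =198
r39=100111 pc4: +16 =214
r40=101000 pc2: +4 =218
r41=101001 pc3: +8 =226
r42=101010 pc3: +8 =234
r43=101011 pc4: +16 =250
r44=101100 pc3: +8 =258
r45=101101 pc4: +16 =274
r46=101110 pc4: +16 =290
r47=101111 pc5: +32 =322
r48=110000 pc2: +4 =326
r49=110001 pc3: +8 =334
r50=110010 pc3: +8 =342
r51=110011 pc4: +16 =358
r52=110100 pc3: +8 =366
r53=110101 pc4: +16 =382
r54=110110 pc4: +16 =398
r55=110111 pc5: +32 =430
r56=111000 pc3: +8 =438
r57=111001 pc4: +16 =454
r58=111010 pc4: +16 =470
r59=111011 pc5: +32 =502
r60=111100 pc4: +16 =518
r61=111101 pc5: +32 =550
r62=111110 pc5: +32 =582
r63=111111 pc6: +64 =646
r64=1000000 pc1: +2 =648
r65=1000001 pc2: +4 =652
r66=1000010 pc2: +4 =656
r67=1000011 pc3: +8 =664
r68=1000100 pc2: +4 =668
r69=1000101 pc3: +8 =676
r70=1000110 pc3: +8 =684

Answer: 684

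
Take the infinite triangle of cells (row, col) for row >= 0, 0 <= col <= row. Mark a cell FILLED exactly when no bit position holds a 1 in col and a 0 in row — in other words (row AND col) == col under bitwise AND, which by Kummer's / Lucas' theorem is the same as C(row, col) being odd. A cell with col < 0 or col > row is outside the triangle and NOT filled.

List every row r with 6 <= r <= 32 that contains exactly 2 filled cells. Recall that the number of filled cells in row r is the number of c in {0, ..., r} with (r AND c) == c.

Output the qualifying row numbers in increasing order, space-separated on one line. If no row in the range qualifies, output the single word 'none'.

Row r has 2^popcount(r) filled cells, so we need popcount(r) = log2(2) = 1.
Scan r = 6..32 and keep those with exactly 1 one-bits:
r=6=110 popcount=2 -> skip
r=7=111 popcount=3 -> skip
r=8=1000 popcount=1 -> KEEP
r=9=1001 popcount=2 -> skip
r=10=1010 popcount=2 -> skip
r=11=1011 popcount=3 -> skip
r=12=1100 popcount=2 -> skip
r=13=1101 popcount=3 -> skip
r=14=1110 popcount=3 -> skip
r=15=1111 popcount=4 -> skip
r=16=10000 popcount=1 -> KEEP
r=17=10001 popcount=2 -> skip
r=18=10010 popcount=2 -> skip
r=19=10011 popcount=3 -> skip
r=20=10100 popcount=2 -> skip
r=21=10101 popcount=3 -> skip
r=22=10110 popcount=3 -> skip
r=23=10111 popcount=4 -> skip
r=24=11000 popcount=2 -> skip
r=25=11001 popcount=3 -> skip
r=26=11010 popcount=3 -> skip
r=27=11011 popcount=4 -> skip
r=28=11100 popcount=3 -> skip
r=29=11101 popcount=4 -> skip
r=30=11110 popcount=4 -> skip
r=31=11111 popcount=5 -> skip
r=32=100000 popcount=1 -> KEEP
Kept rows: 8 16 32

Answer: 8 16 32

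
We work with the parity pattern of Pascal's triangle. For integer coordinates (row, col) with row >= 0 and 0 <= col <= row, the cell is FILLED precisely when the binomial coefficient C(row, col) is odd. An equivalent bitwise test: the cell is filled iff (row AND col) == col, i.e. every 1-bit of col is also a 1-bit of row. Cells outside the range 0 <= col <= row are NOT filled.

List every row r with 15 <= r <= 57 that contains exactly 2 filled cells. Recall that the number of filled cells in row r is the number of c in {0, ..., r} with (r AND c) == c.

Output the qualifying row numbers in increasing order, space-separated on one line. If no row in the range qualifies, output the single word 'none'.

Answer: 16 32

Derivation:
Row r has 2^popcount(r) filled cells, so we need popcount(r) = log2(2) = 1.
Scan r = 15..57 and keep those with exactly 1 one-bits:
r=15=1111 popcount=4 -> skip
r=16=10000 popcount=1 -> KEEP
r=17=10001 popcount=2 -> skip
r=18=10010 popcount=2 -> skip
r=19=10011 popcount=3 -> skip
r=20=10100 popcount=2 -> skip
r=21=10101 popcount=3 -> skip
r=22=10110 popcount=3 -> skip
r=23=10111 popcount=4 -> skip
r=24=11000 popcount=2 -> skip
r=25=11001 popcount=3 -> skip
r=26=11010 popcount=3 -> skip
r=27=11011 popcount=4 -> skip
r=28=11100 popcount=3 -> skip
r=29=11101 popcount=4 -> skip
r=30=11110 popcount=4 -> skip
r=31=11111 popcount=5 -> skip
r=32=100000 popcount=1 -> KEEP
r=33=100001 popcount=2 -> skip
r=34=100010 popcount=2 -> skip
r=35=100011 popcount=3 -> skip
r=36=100100 popcount=2 -> skip
r=37=100101 popcount=3 -> skip
r=38=100110 popcount=3 -> skip
r=39=100111 popcount=4 -> skip
r=40=101000 popcount=2 -> skip
r=41=101001 popcount=3 -> skip
r=42=101010 popcount=3 -> skip
r=43=101011 popcount=4 -> skip
r=44=101100 popcount=3 -> skip
r=45=101101 popcount=4 -> skip
r=46=101110 popcount=4 -> skip
r=47=101111 popcount=5 -> skip
r=48=110000 popcount=2 -> skip
r=49=110001 popcount=3 -> skip
r=50=110010 popcount=3 -> skip
r=51=110011 popcount=4 -> skip
r=52=110100 popcount=3 -> skip
r=53=110101 popcount=4 -> skip
r=54=110110 popcount=4 -> skip
r=55=110111 popcount=5 -> skip
r=56=111000 popcount=3 -> skip
r=57=111001 popcount=4 -> skip
Kept rows: 16 32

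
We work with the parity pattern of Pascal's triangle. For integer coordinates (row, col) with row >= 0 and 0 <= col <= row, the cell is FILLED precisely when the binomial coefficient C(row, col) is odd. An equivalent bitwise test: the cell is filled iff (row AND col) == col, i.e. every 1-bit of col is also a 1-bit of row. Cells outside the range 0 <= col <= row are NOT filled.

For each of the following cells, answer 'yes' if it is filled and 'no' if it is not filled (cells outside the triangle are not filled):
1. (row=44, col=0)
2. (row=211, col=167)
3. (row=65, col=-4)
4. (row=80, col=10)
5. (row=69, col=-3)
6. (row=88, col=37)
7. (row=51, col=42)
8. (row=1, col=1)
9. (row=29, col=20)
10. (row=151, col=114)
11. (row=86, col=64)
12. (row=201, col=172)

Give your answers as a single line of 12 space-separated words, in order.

(44,0): row=0b101100, col=0b0, row AND col = 0b0 = 0; 0 == 0 -> filled
(211,167): row=0b11010011, col=0b10100111, row AND col = 0b10000011 = 131; 131 != 167 -> empty
(65,-4): col outside [0, 65] -> not filled
(80,10): row=0b1010000, col=0b1010, row AND col = 0b0 = 0; 0 != 10 -> empty
(69,-3): col outside [0, 69] -> not filled
(88,37): row=0b1011000, col=0b100101, row AND col = 0b0 = 0; 0 != 37 -> empty
(51,42): row=0b110011, col=0b101010, row AND col = 0b100010 = 34; 34 != 42 -> empty
(1,1): row=0b1, col=0b1, row AND col = 0b1 = 1; 1 == 1 -> filled
(29,20): row=0b11101, col=0b10100, row AND col = 0b10100 = 20; 20 == 20 -> filled
(151,114): row=0b10010111, col=0b1110010, row AND col = 0b10010 = 18; 18 != 114 -> empty
(86,64): row=0b1010110, col=0b1000000, row AND col = 0b1000000 = 64; 64 == 64 -> filled
(201,172): row=0b11001001, col=0b10101100, row AND col = 0b10001000 = 136; 136 != 172 -> empty

Answer: yes no no no no no no yes yes no yes no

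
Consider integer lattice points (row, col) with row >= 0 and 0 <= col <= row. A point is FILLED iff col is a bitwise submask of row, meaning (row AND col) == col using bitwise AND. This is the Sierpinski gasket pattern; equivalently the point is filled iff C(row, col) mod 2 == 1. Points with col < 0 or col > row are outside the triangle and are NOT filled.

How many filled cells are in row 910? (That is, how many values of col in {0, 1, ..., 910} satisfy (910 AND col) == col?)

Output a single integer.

910 in binary = 1110001110
popcount(910) = number of 1-bits in 1110001110 = 6
A col c satisfies (910 AND c) == c iff every set bit of c is also set in 910; each of the 6 set bits of 910 can independently be on or off in c.
count = 2^6 = 64

Answer: 64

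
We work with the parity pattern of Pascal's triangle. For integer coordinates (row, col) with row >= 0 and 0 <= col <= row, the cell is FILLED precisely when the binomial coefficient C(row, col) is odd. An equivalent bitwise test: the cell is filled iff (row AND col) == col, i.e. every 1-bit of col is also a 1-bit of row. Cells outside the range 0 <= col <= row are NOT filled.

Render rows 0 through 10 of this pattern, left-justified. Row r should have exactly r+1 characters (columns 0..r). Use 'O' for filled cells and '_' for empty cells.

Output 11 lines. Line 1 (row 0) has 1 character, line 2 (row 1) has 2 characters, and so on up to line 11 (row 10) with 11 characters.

r0=0: O
r1=1: OO
r2=10: O_O
r3=11: OOOO
r4=100: O___O
r5=101: OO__OO
r6=110: O_O_O_O
r7=111: OOOOOOOO
r8=1000: O_______O
r9=1001: OO______OO
r10=1010: O_O_____O_O

Answer: O
OO
O_O
OOOO
O___O
OO__OO
O_O_O_O
OOOOOOOO
O_______O
OO______OO
O_O_____O_O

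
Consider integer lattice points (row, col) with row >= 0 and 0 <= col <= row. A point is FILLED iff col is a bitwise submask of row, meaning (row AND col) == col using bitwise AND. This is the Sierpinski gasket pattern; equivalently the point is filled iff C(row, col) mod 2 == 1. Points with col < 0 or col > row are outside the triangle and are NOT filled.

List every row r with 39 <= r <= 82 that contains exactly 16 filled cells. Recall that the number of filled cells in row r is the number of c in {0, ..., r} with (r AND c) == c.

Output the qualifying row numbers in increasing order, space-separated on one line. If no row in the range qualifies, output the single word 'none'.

Row r has 2^popcount(r) filled cells, so we need popcount(r) = log2(16) = 4.
Scan r = 39..82 and keep those with exactly 4 one-bits:
r=39=100111 popcount=4 -> KEEP
r=40=101000 popcount=2 -> skip
r=41=101001 popcount=3 -> skip
r=42=101010 popcount=3 -> skip
r=43=101011 popcount=4 -> KEEP
r=44=101100 popcount=3 -> skip
r=45=101101 popcount=4 -> KEEP
r=46=101110 popcount=4 -> KEEP
r=47=101111 popcount=5 -> skip
r=48=110000 popcount=2 -> skip
r=49=110001 popcount=3 -> skip
r=50=110010 popcount=3 -> skip
r=51=110011 popcount=4 -> KEEP
r=52=110100 popcount=3 -> skip
r=53=110101 popcount=4 -> KEEP
r=54=110110 popcount=4 -> KEEP
r=55=110111 popcount=5 -> skip
r=56=111000 popcount=3 -> skip
r=57=111001 popcount=4 -> KEEP
r=58=111010 popcount=4 -> KEEP
r=59=111011 popcount=5 -> skip
r=60=111100 popcount=4 -> KEEP
r=61=111101 popcount=5 -> skip
r=62=111110 popcount=5 -> skip
r=63=111111 popcount=6 -> skip
r=64=1000000 popcount=1 -> skip
r=65=1000001 popcount=2 -> skip
r=66=1000010 popcount=2 -> skip
r=67=1000011 popcount=3 -> skip
r=68=1000100 popcount=2 -> skip
r=69=1000101 popcount=3 -> skip
r=70=1000110 popcount=3 -> skip
r=71=1000111 popcount=4 -> KEEP
r=72=1001000 popcount=2 -> skip
r=73=1001001 popcount=3 -> skip
r=74=1001010 popcount=3 -> skip
r=75=1001011 popcount=4 -> KEEP
r=76=1001100 popcount=3 -> skip
r=77=1001101 popcount=4 -> KEEP
r=78=1001110 popcount=4 -> KEEP
r=79=1001111 popcount=5 -> skip
r=80=1010000 popcount=2 -> skip
r=81=1010001 popcount=3 -> skip
r=82=1010010 popcount=3 -> skip
Kept rows: 39 43 45 46 51 53 54 57 58 60 71 75 77 78

Answer: 39 43 45 46 51 53 54 57 58 60 71 75 77 78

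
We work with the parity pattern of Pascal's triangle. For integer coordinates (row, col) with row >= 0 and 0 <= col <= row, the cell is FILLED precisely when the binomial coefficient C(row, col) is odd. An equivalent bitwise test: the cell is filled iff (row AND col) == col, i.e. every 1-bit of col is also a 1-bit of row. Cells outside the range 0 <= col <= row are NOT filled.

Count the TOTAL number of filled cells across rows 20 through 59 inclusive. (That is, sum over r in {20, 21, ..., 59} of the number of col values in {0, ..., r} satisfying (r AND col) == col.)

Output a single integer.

r20=10100 pc2: +4 =4
r21=10101 pc3: +8 =12
r22=10110 pc3: +8 =20
r23=10111 pc4: +16 =36
r24=11000 pc2: +4 =40
r25=11001 pc3: +8 =48
r26=11010 pc3: +8 =56
r27=11011 pc4: +16 =72
r28=11100 pc3: +8 =80
r29=11101 pc4: +16 =96
r30=11110 pc4: +16 =112
r31=11111 pc5: +32 =144
r32=100000 pc1: +2 =146
r33=100001 pc2: +4 =150
r34=100010 pc2: +4 =154
r35=100011 pc3: +8 =162
r36=100100 pc2: +4 =166
r37=100101 pc3: +8 =174
r38=100110 pc3: +8 =182
r39=100111 pc4: +16 =198
r40=101000 pc2: +4 =202
r41=101001 pc3: +8 =210
r42=101010 pc3: +8 =218
r43=101011 pc4: +16 =234
r44=101100 pc3: +8 =242
r45=101101 pc4: +16 =258
r46=101110 pc4: +16 =274
r47=101111 pc5: +32 =306
r48=110000 pc2: +4 =310
r49=110001 pc3: +8 =318
r50=110010 pc3: +8 =326
r51=110011 pc4: +16 =342
r52=110100 pc3: +8 =350
r53=110101 pc4: +16 =366
r54=110110 pc4: +16 =382
r55=110111 pc5: +32 =414
r56=111000 pc3: +8 =422
r57=111001 pc4: +16 =438
r58=111010 pc4: +16 =454
r59=111011 pc5: +32 =486

Answer: 486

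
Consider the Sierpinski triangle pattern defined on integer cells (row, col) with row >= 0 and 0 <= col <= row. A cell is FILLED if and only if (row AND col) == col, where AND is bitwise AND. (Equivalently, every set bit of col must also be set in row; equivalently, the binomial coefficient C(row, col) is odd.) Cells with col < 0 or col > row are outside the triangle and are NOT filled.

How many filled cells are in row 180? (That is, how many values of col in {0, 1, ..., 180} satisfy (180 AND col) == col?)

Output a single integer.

Answer: 16

Derivation:
180 in binary = 10110100
popcount(180) = number of 1-bits in 10110100 = 4
A col c satisfies (180 AND c) == c iff every set bit of c is also set in 180; each of the 4 set bits of 180 can independently be on or off in c.
count = 2^4 = 16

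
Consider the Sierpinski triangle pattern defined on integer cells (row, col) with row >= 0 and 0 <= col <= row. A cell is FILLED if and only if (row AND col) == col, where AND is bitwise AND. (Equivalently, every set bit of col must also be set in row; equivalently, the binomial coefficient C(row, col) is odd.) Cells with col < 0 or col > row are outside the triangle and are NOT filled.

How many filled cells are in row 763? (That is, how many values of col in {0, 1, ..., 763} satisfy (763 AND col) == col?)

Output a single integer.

Answer: 256

Derivation:
763 in binary = 1011111011
popcount(763) = number of 1-bits in 1011111011 = 8
A col c satisfies (763 AND c) == c iff every set bit of c is also set in 763; each of the 8 set bits of 763 can independently be on or off in c.
count = 2^8 = 256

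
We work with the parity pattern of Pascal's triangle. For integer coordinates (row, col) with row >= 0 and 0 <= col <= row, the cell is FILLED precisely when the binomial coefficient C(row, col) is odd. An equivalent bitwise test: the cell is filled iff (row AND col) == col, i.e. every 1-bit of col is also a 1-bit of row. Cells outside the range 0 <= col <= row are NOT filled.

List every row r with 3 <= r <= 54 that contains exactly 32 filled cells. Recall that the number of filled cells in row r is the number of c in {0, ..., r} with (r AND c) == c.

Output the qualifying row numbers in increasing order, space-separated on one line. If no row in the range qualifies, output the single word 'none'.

Row r has 2^popcount(r) filled cells, so we need popcount(r) = log2(32) = 5.
Scan r = 3..54 and keep those with exactly 5 one-bits:
r=3=11 popcount=2 -> skip
r=4=100 popcount=1 -> skip
r=5=101 popcount=2 -> skip
r=6=110 popcount=2 -> skip
r=7=111 popcount=3 -> skip
r=8=1000 popcount=1 -> skip
r=9=1001 popcount=2 -> skip
r=10=1010 popcount=2 -> skip
r=11=1011 popcount=3 -> skip
r=12=1100 popcount=2 -> skip
r=13=1101 popcount=3 -> skip
r=14=1110 popcount=3 -> skip
r=15=1111 popcount=4 -> skip
r=16=10000 popcount=1 -> skip
r=17=10001 popcount=2 -> skip
r=18=10010 popcount=2 -> skip
r=19=10011 popcount=3 -> skip
r=20=10100 popcount=2 -> skip
r=21=10101 popcount=3 -> skip
r=22=10110 popcount=3 -> skip
r=23=10111 popcount=4 -> skip
r=24=11000 popcount=2 -> skip
r=25=11001 popcount=3 -> skip
r=26=11010 popcount=3 -> skip
r=27=11011 popcount=4 -> skip
r=28=11100 popcount=3 -> skip
r=29=11101 popcount=4 -> skip
r=30=11110 popcount=4 -> skip
r=31=11111 popcount=5 -> KEEP
r=32=100000 popcount=1 -> skip
r=33=100001 popcount=2 -> skip
r=34=100010 popcount=2 -> skip
r=35=100011 popcount=3 -> skip
r=36=100100 popcount=2 -> skip
r=37=100101 popcount=3 -> skip
r=38=100110 popcount=3 -> skip
r=39=100111 popcount=4 -> skip
r=40=101000 popcount=2 -> skip
r=41=101001 popcount=3 -> skip
r=42=101010 popcount=3 -> skip
r=43=101011 popcount=4 -> skip
r=44=101100 popcount=3 -> skip
r=45=101101 popcount=4 -> skip
r=46=101110 popcount=4 -> skip
r=47=101111 popcount=5 -> KEEP
r=48=110000 popcount=2 -> skip
r=49=110001 popcount=3 -> skip
r=50=110010 popcount=3 -> skip
r=51=110011 popcount=4 -> skip
r=52=110100 popcount=3 -> skip
r=53=110101 popcount=4 -> skip
r=54=110110 popcount=4 -> skip
Kept rows: 31 47

Answer: 31 47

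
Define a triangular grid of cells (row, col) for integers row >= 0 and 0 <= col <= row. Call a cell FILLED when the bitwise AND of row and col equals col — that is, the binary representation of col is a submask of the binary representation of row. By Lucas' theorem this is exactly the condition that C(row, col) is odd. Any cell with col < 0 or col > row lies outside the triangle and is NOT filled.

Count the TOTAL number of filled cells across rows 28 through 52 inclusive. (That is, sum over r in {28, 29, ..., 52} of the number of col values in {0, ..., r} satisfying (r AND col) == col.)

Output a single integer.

r28=11100 pc3: +8 =8
r29=11101 pc4: +16 =24
r30=11110 pc4: +16 =40
r31=11111 pc5: +32 =72
r32=100000 pc1: +2 =74
r33=100001 pc2: +4 =78
r34=100010 pc2: +4 =82
r35=100011 pc3: +8 =90
r36=100100 pc2: +4 =94
r37=100101 pc3: +8 =102
r38=100110 pc3: +8 =110
r39=100111 pc4: +16 =126
r40=101000 pc2: +4 =130
r41=101001 pc3: +8 =138
r42=101010 pc3: +8 =146
r43=101011 pc4: +16 =162
r44=101100 pc3: +8 =170
r45=101101 pc4: +16 =186
r46=101110 pc4: +16 =202
r47=101111 pc5: +32 =234
r48=110000 pc2: +4 =238
r49=110001 pc3: +8 =246
r50=110010 pc3: +8 =254
r51=110011 pc4: +16 =270
r52=110100 pc3: +8 =278

Answer: 278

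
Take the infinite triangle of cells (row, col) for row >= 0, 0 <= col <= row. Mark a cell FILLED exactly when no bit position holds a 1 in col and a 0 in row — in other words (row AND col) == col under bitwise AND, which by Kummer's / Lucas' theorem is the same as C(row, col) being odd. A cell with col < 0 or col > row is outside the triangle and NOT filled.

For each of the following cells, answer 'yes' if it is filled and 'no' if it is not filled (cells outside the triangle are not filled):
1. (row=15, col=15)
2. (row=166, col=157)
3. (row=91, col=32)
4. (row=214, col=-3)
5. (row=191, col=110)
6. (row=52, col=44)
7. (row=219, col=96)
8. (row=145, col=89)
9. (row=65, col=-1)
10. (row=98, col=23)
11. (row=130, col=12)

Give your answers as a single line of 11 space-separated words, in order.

(15,15): row=0b1111, col=0b1111, row AND col = 0b1111 = 15; 15 == 15 -> filled
(166,157): row=0b10100110, col=0b10011101, row AND col = 0b10000100 = 132; 132 != 157 -> empty
(91,32): row=0b1011011, col=0b100000, row AND col = 0b0 = 0; 0 != 32 -> empty
(214,-3): col outside [0, 214] -> not filled
(191,110): row=0b10111111, col=0b1101110, row AND col = 0b101110 = 46; 46 != 110 -> empty
(52,44): row=0b110100, col=0b101100, row AND col = 0b100100 = 36; 36 != 44 -> empty
(219,96): row=0b11011011, col=0b1100000, row AND col = 0b1000000 = 64; 64 != 96 -> empty
(145,89): row=0b10010001, col=0b1011001, row AND col = 0b10001 = 17; 17 != 89 -> empty
(65,-1): col outside [0, 65] -> not filled
(98,23): row=0b1100010, col=0b10111, row AND col = 0b10 = 2; 2 != 23 -> empty
(130,12): row=0b10000010, col=0b1100, row AND col = 0b0 = 0; 0 != 12 -> empty

Answer: yes no no no no no no no no no no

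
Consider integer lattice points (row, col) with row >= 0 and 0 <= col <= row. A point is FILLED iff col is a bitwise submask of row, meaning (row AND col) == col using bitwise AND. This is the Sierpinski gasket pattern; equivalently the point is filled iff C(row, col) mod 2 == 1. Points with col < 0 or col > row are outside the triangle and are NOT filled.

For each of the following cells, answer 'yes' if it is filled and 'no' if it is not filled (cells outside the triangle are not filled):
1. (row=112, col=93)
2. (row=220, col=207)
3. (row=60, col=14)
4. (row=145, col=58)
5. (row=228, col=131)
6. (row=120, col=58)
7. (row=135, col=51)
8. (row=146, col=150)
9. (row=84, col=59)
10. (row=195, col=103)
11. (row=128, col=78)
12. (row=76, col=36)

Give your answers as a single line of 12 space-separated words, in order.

(112,93): row=0b1110000, col=0b1011101, row AND col = 0b1010000 = 80; 80 != 93 -> empty
(220,207): row=0b11011100, col=0b11001111, row AND col = 0b11001100 = 204; 204 != 207 -> empty
(60,14): row=0b111100, col=0b1110, row AND col = 0b1100 = 12; 12 != 14 -> empty
(145,58): row=0b10010001, col=0b111010, row AND col = 0b10000 = 16; 16 != 58 -> empty
(228,131): row=0b11100100, col=0b10000011, row AND col = 0b10000000 = 128; 128 != 131 -> empty
(120,58): row=0b1111000, col=0b111010, row AND col = 0b111000 = 56; 56 != 58 -> empty
(135,51): row=0b10000111, col=0b110011, row AND col = 0b11 = 3; 3 != 51 -> empty
(146,150): col outside [0, 146] -> not filled
(84,59): row=0b1010100, col=0b111011, row AND col = 0b10000 = 16; 16 != 59 -> empty
(195,103): row=0b11000011, col=0b1100111, row AND col = 0b1000011 = 67; 67 != 103 -> empty
(128,78): row=0b10000000, col=0b1001110, row AND col = 0b0 = 0; 0 != 78 -> empty
(76,36): row=0b1001100, col=0b100100, row AND col = 0b100 = 4; 4 != 36 -> empty

Answer: no no no no no no no no no no no no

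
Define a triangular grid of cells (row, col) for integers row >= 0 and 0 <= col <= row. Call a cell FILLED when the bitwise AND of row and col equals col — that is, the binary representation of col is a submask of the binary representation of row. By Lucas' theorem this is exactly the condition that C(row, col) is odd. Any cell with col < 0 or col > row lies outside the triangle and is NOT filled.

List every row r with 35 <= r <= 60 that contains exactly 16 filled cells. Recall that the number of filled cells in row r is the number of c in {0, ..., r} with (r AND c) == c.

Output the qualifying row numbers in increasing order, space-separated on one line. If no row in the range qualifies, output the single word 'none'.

Answer: 39 43 45 46 51 53 54 57 58 60

Derivation:
Row r has 2^popcount(r) filled cells, so we need popcount(r) = log2(16) = 4.
Scan r = 35..60 and keep those with exactly 4 one-bits:
r=35=100011 popcount=3 -> skip
r=36=100100 popcount=2 -> skip
r=37=100101 popcount=3 -> skip
r=38=100110 popcount=3 -> skip
r=39=100111 popcount=4 -> KEEP
r=40=101000 popcount=2 -> skip
r=41=101001 popcount=3 -> skip
r=42=101010 popcount=3 -> skip
r=43=101011 popcount=4 -> KEEP
r=44=101100 popcount=3 -> skip
r=45=101101 popcount=4 -> KEEP
r=46=101110 popcount=4 -> KEEP
r=47=101111 popcount=5 -> skip
r=48=110000 popcount=2 -> skip
r=49=110001 popcount=3 -> skip
r=50=110010 popcount=3 -> skip
r=51=110011 popcount=4 -> KEEP
r=52=110100 popcount=3 -> skip
r=53=110101 popcount=4 -> KEEP
r=54=110110 popcount=4 -> KEEP
r=55=110111 popcount=5 -> skip
r=56=111000 popcount=3 -> skip
r=57=111001 popcount=4 -> KEEP
r=58=111010 popcount=4 -> KEEP
r=59=111011 popcount=5 -> skip
r=60=111100 popcount=4 -> KEEP
Kept rows: 39 43 45 46 51 53 54 57 58 60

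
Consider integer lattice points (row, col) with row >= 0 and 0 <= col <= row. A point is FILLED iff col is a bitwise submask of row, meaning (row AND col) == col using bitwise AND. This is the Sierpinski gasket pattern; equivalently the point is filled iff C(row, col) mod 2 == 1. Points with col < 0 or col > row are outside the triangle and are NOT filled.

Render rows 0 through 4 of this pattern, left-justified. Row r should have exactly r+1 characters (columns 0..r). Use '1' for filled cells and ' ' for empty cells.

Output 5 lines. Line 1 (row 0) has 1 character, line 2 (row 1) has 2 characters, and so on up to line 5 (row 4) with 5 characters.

r0=0: 1
r1=1: 11
r2=10: 1 1
r3=11: 1111
r4=100: 1   1

Answer: 1
11
1 1
1111
1   1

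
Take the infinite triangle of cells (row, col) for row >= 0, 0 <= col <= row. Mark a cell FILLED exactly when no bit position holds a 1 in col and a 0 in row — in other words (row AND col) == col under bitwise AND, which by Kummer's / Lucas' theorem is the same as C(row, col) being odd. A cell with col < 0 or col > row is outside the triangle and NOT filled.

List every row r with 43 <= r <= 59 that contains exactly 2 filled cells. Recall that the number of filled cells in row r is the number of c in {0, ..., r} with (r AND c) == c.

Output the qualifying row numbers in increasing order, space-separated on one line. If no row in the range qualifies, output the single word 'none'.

Answer: none

Derivation:
Row r has 2^popcount(r) filled cells, so we need popcount(r) = log2(2) = 1.
Scan r = 43..59 and keep those with exactly 1 one-bits:
r=43=101011 popcount=4 -> skip
r=44=101100 popcount=3 -> skip
r=45=101101 popcount=4 -> skip
r=46=101110 popcount=4 -> skip
r=47=101111 popcount=5 -> skip
r=48=110000 popcount=2 -> skip
r=49=110001 popcount=3 -> skip
r=50=110010 popcount=3 -> skip
r=51=110011 popcount=4 -> skip
r=52=110100 popcount=3 -> skip
r=53=110101 popcount=4 -> skip
r=54=110110 popcount=4 -> skip
r=55=110111 popcount=5 -> skip
r=56=111000 popcount=3 -> skip
r=57=111001 popcount=4 -> skip
r=58=111010 popcount=4 -> skip
r=59=111011 popcount=5 -> skip
Kept rows: none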